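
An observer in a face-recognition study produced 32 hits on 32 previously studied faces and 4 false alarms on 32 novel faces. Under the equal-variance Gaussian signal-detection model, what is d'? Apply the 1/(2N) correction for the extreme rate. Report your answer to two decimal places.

The hit rate is 32/32 = 1, so apply the 1/(2N) correction: H → 1 − 1/(2·32) = 0.98438.
z(H) = z(0.98438) = 2.154
z(FA) = z(0.12500) = -1.150
d' = 2.154 − (-1.150) = 3.304

d' = 3.30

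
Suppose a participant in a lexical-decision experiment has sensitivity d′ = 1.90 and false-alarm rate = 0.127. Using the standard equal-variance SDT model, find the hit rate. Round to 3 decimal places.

z(false-alarm rate) = z(0.127) = -1.1407
z(H) = z(FA) + d' = -1.1407 + 1.90 = 0.7593
hit rate = Φ(0.7593) = 0.7762

hit rate = 0.776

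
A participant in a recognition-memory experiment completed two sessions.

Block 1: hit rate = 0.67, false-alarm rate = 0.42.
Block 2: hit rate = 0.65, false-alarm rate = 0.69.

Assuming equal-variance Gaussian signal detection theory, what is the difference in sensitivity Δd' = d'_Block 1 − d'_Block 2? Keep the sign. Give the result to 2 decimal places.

Δd' = 0.75

Block 1: z(0.67) = 0.440, z(0.42) = -0.202, d' = 0.642
Block 2: z(0.65) = 0.385, z(0.69) = 0.496, d' = -0.111
Δd' = d'_Block 1 − d'_Block 2 = 0.642 − (-0.111) = 0.753
Block 1 has the higher sensitivity.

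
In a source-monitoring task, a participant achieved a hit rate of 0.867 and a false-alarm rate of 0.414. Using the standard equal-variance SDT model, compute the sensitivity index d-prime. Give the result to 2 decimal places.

Φ⁻¹(H) = Φ⁻¹(0.867) = 1.1123
Φ⁻¹(FA) = Φ⁻¹(0.414) = -0.2173
d' = z(H) − z(FA) = 1.1123 − (-0.2173) = 1.3296

d-prime = 1.33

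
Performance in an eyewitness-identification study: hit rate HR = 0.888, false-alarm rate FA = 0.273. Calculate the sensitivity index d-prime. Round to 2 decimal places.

Φ⁻¹(H) = 1.216
Φ⁻¹(FA) = -0.604
d' = z(H) − z(FA) = 1.216 − (-0.604) = 1.820

d-prime = 1.82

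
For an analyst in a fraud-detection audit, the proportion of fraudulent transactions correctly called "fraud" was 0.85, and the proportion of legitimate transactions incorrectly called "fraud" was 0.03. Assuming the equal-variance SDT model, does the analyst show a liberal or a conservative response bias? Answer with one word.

conservative

z(H) = 1.036, z(FA) = -1.881
c = −½·(z(H) + z(FA)) = 0.4225
c > 0 → conservative criterion (biased toward responding “no”).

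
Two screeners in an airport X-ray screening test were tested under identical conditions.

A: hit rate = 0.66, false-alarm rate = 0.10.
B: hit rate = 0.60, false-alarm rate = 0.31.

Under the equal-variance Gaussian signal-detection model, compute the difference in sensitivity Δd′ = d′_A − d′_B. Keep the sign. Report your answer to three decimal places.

A: z(0.66) = 0.4125, z(0.10) = -1.2816, d' = 1.6941
B: z(0.60) = 0.2533, z(0.31) = -0.4959, d' = 0.7492
Δd' = d'_A − d'_B = 1.6941 − 0.7492 = 0.9449
A has the higher sensitivity.

Δd′ = 0.945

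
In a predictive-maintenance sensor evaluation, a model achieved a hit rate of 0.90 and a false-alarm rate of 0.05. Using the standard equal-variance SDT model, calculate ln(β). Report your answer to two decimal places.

ln β = 0.53

z(H) = 1.282
z(FA) = -1.645
ln β = −½·[z(H)² − z(FA)²] = −0.5 × (1.644 − 2.706) = 0.531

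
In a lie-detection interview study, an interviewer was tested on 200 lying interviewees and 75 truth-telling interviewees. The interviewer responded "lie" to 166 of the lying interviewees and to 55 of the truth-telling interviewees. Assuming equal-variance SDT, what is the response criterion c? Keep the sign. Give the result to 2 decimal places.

H = 166/200 = 0.8300
FA = 55/75 = 0.7333
z(H) = z(0.8300) = 0.9542
z(FA) = z(0.7333) = 0.6228
c = −½·[z(H) + z(FA)] = −0.5 × (0.9542 + 0.6228) = -0.7885

c = -0.79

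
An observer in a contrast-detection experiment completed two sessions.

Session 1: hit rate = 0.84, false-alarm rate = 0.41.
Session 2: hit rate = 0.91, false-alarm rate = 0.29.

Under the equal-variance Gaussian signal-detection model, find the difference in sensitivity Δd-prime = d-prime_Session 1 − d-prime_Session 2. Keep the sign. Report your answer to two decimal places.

Δd-prime = -0.67

Session 1: z(0.84) = 0.994, z(0.41) = -0.228, d' = 1.222
Session 2: z(0.91) = 1.341, z(0.29) = -0.553, d' = 1.894
Δd' = d'_Session 1 − d'_Session 2 = 1.222 − 1.894 = -0.672
Session 2 has the higher sensitivity.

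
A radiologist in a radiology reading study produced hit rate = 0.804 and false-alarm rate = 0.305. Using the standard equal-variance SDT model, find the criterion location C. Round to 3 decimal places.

Φ⁻¹(0.804) = 0.8560, Φ⁻¹(0.305) = -0.5101
c = −½·[z(H) + z(FA)] = −0.5 × (0.8560 + (-0.5101)) = -0.17295

C = -0.173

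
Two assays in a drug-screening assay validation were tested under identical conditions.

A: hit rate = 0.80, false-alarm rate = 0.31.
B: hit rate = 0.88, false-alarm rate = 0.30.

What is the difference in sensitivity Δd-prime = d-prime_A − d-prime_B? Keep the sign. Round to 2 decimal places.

A: z(0.80) = 0.842, z(0.31) = -0.496, d' = 1.338
B: z(0.88) = 1.175, z(0.30) = -0.524, d' = 1.699
Δd' = d'_A − d'_B = 1.338 − 1.699 = -0.361
B has the higher sensitivity.

Δd-prime = -0.36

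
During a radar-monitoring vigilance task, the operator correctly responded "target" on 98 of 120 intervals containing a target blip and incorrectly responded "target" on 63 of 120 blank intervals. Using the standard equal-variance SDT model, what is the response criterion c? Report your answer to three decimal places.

H = 98/120 = 0.8167
FA = 63/120 = 0.5250
z(0.8167) = 0.9029, z(0.5250) = 0.0627
c = −½·[z(H) + z(FA)] = −0.5 × (0.9029 + 0.0627) = -0.4828
c < 0: the operator has a liberal response bias.

c = -0.483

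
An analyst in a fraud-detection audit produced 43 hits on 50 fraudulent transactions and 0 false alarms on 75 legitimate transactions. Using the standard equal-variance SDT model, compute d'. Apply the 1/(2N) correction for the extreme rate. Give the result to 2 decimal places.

d' = 3.56

The false-alarm rate is 0/75 = 0, so apply the 1/(2N) correction: FA → 1/(2·75) = 0.00667.
z(H) = z(0.86000) = 1.080
z(FA) = z(0.00667) = -2.475
d' = 1.080 − (-2.475) = 3.555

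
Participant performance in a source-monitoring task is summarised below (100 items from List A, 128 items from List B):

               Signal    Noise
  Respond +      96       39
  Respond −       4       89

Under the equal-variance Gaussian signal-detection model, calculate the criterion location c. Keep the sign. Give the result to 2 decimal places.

c = -0.62

H = 96/100 = 0.9600
FA = 39/128 = 0.3047
z(H) = 1.7507
z(FA) = -0.5109
c = −½·[z(H) + z(FA)] = −0.5 × (1.7507 + (-0.5109)) = -0.6199
c < 0: the participant has a liberal response bias.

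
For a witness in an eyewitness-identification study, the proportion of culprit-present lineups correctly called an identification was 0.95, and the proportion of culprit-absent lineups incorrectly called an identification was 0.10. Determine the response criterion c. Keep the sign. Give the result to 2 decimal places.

c = -0.18

Φ⁻¹(0.95) = 1.6449, Φ⁻¹(0.10) = -1.2816
c = −½·[z(H) + z(FA)] = −0.5 × (1.6449 + (-1.2816)) = -0.18165
c < 0: the witness has a liberal response bias.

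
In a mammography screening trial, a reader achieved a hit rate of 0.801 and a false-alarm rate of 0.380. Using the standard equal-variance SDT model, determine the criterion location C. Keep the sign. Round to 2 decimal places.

C = -0.27

z(H) = z(0.801) = 0.8452
z(FA) = z(0.380) = -0.3055
c = −½·[z(H) + z(FA)] = −0.5 × (0.8452 + (-0.3055)) = -0.26985
c < 0: the reader has a liberal response bias.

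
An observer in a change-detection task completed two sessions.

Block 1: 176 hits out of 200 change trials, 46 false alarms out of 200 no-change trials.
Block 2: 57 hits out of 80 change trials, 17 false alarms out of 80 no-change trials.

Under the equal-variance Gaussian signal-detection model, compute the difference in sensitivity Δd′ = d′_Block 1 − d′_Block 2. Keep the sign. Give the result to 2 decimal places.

Δd′ = 0.56

Block 1: z(0.8800) = 1.175, z(0.2300) = -0.739, d' = 1.914
Block 2: z(0.7125) = 0.561, z(0.2125) = -0.798, d' = 1.359
Δd' = d'_Block 1 − d'_Block 2 = 1.914 − 1.359 = 0.555
Block 1 has the higher sensitivity.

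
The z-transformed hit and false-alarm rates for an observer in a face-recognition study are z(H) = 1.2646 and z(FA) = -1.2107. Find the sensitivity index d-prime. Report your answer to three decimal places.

d-prime = 2.475

d' = z(H) − z(FA) = 1.2646 − (-1.2107) = 2.4753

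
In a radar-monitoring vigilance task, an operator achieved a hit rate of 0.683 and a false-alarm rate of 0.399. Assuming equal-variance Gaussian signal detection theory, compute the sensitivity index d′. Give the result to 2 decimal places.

d′ = 0.73

z(H) = z(0.683) = 0.476
z(FA) = z(0.399) = -0.256
d' = z(H) − z(FA) = 0.476 − (-0.256) = 0.732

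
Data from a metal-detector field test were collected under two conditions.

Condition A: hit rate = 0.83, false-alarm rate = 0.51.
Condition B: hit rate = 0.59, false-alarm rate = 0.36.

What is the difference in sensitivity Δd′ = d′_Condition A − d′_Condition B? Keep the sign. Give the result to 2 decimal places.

Δd′ = 0.34

Condition A: z(0.83) = 0.954, z(0.51) = 0.025, d' = 0.929
Condition B: z(0.59) = 0.228, z(0.36) = -0.358, d' = 0.586
Δd' = d'_Condition A − d'_Condition B = 0.929 − 0.586 = 0.343
Condition A has the higher sensitivity.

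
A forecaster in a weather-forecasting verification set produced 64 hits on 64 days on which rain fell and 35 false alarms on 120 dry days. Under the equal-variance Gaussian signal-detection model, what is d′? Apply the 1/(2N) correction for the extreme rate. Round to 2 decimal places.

The hit rate is 64/64 = 1, so apply the 1/(2N) correction: H → 1 − 1/(2·64) = 0.99219.
z(H) = z(0.99219) = 2.418
z(FA) = z(0.29167) = -0.549
d' = 2.418 − (-0.549) = 2.967

d′ = 2.97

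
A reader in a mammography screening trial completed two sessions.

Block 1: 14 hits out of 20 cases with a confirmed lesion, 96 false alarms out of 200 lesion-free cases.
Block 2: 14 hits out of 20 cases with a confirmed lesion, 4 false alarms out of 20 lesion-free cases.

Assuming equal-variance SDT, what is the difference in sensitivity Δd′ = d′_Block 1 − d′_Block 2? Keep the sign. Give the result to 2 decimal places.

Block 1: z(0.7000) = 0.524, z(0.4800) = -0.050, d' = 0.574
Block 2: z(0.7000) = 0.524, z(0.2000) = -0.842, d' = 1.366
Δd' = d'_Block 1 − d'_Block 2 = 0.574 − 1.366 = -0.792
Block 2 has the higher sensitivity.

Δd′ = -0.79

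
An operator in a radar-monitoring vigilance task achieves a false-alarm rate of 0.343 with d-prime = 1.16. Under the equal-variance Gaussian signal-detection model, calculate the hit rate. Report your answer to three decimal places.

z(false-alarm rate) = z(0.343) = -0.4043
z(H) = z(FA) + d' = -0.4043 + 1.16 = 0.7557
hit rate = Φ(0.7557) = 0.7751

hit rate = 0.775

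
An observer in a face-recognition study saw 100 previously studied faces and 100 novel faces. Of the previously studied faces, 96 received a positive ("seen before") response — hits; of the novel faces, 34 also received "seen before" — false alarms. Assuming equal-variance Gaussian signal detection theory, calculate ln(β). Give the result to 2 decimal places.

ln β = -1.45

H = 96/100 = 0.9600
FA = 34/100 = 0.3400
Φ⁻¹(H) = Φ⁻¹(0.9600) = 1.751
Φ⁻¹(FA) = Φ⁻¹(0.3400) = -0.412
ln β = −½·[z(H)² − z(FA)²] = −0.5 × (3.066 − 0.170) = -1.448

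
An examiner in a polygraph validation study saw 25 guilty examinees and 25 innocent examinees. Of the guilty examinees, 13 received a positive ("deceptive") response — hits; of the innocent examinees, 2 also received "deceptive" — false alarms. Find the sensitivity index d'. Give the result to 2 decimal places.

H = 13/25 = 0.5200
FA = 2/25 = 0.0800
z(0.5200) = 0.0502, z(0.0800) = -1.4051
d' = z(H) − z(FA) = 0.0502 − (-1.4051) = 1.4553

d' = 1.46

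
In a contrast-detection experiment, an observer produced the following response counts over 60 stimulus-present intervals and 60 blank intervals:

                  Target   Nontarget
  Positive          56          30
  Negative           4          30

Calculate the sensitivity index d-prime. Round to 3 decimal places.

d-prime = 1.501

H = 56/60 = 0.9333
FA = 30/60 = 0.5000
z(H) = 1.5008
z(FA) = 0.0000
d' = z(H) − z(FA) = 1.5008 − 0.0000 = 1.5008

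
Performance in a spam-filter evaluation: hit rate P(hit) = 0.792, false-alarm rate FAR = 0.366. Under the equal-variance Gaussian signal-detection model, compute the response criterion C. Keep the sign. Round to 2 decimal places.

C = -0.24

z(H) = 0.813
z(FA) = -0.342
c = −½·[z(H) + z(FA)] = −0.5 × (0.813 + (-0.342)) = -0.2355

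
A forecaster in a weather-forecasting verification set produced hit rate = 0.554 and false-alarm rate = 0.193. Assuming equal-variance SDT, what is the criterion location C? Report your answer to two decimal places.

z(H) = z(0.554) = 0.136
z(FA) = z(0.193) = -0.867
c = −½·[z(H) + z(FA)] = −0.5 × (0.136 + (-0.867)) = 0.3655
c > 0: the forecaster has a conservative response bias.

C = 0.37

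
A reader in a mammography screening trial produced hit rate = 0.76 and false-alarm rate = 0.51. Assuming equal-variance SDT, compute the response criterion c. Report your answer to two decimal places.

Φ⁻¹(H) = 0.706
Φ⁻¹(FA) = 0.025
c = −½·[z(H) + z(FA)] = −0.5 × (0.706 + 0.025) = -0.3655
c < 0: the reader has a liberal response bias.

c = -0.37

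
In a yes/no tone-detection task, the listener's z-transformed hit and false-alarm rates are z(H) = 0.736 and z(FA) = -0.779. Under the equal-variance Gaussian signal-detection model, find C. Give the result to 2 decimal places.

c = −½·[z(H) + z(FA)] = −½·(0.736 + (-0.779)) = 0.0215

C = 0.02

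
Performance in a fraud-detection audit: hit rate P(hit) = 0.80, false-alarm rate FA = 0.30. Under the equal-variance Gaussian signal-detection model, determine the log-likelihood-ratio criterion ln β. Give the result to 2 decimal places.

ln β = -0.22

z(0.80) = 0.842, z(0.30) = -0.524
ln β = −½·[z(H)² − z(FA)²] = −0.5 × (0.709 − 0.275) = -0.217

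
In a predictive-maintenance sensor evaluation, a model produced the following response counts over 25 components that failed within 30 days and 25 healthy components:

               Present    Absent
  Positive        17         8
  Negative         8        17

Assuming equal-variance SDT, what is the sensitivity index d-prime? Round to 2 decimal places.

d-prime = 0.94

H = 17/25 = 0.6800
FA = 8/25 = 0.3200
z(H) = z(0.6800) = 0.468
z(FA) = z(0.3200) = -0.468
d' = z(H) − z(FA) = 0.468 − (-0.468) = 0.936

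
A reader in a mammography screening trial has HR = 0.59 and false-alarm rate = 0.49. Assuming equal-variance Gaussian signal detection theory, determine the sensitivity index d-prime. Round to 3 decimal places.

d-prime = 0.253

z(H) = 0.2275
z(FA) = -0.0251
d' = z(H) − z(FA) = 0.2275 − (-0.0251) = 0.2526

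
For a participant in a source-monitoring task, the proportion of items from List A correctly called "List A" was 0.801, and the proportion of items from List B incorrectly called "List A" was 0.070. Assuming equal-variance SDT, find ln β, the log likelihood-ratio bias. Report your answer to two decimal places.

z(0.801) = 0.845, z(0.070) = -1.476
ln β = −½·[z(H)² − z(FA)²] = −0.5 × (0.714 − 2.179) = 0.7325

ln β = 0.73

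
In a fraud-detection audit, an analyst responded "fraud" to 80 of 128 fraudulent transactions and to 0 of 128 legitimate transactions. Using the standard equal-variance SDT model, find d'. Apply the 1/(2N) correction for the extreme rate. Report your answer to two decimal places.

d' = 2.98

The false-alarm rate is 0/128 = 0, so apply the 1/(2N) correction: FA → 1/(2·128) = 0.00391.
z(H) = z(0.62500) = 0.319
z(FA) = z(0.00391) = -2.660
d' = 0.319 − (-2.660) = 2.979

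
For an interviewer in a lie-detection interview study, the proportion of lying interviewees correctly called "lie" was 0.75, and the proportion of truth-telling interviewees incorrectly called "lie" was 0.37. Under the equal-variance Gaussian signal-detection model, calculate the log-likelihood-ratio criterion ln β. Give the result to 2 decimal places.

ln β = -0.17

z(H) = 0.674
z(FA) = -0.332
ln β = −½·[z(H)² − z(FA)²] = −0.5 × (0.454 − 0.110) = -0.172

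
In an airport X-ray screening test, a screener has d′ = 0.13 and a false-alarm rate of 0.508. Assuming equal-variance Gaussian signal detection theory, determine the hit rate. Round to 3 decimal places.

hit rate = 0.560

z(false-alarm rate) = z(0.508) = 0.0201
z(H) = z(FA) + d' = 0.0201 + 0.13 = 0.1501
hit rate = Φ(0.1501) = 0.5597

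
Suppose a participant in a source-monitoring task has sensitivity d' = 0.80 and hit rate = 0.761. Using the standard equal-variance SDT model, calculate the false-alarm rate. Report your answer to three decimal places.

z(hit rate) = z(0.761) = 0.7095
z(FA) = z(H) − d' = 0.7095 − 0.80 = -0.0905
false-alarm rate = Φ(-0.0905) = 0.4639

false-alarm rate = 0.464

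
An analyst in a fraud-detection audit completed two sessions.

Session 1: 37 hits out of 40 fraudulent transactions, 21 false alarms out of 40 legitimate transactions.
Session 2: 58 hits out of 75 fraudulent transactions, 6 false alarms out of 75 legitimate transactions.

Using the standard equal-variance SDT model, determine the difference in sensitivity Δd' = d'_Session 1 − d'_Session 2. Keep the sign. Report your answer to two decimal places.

Δd' = -0.78

Session 1: z(0.9250) = 1.440, z(0.5250) = 0.063, d' = 1.377
Session 2: z(0.7733) = 0.750, z(0.0800) = -1.405, d' = 2.155
Δd' = d'_Session 1 − d'_Session 2 = 1.377 − 2.155 = -0.778
Session 2 has the higher sensitivity.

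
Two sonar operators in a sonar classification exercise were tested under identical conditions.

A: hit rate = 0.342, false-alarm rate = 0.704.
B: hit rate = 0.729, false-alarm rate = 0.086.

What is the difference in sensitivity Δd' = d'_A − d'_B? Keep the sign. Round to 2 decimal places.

A: z(0.342) = -0.407, z(0.704) = 0.536, d' = -0.943
B: z(0.729) = 0.610, z(0.086) = -1.366, d' = 1.976
Δd' = d'_A − d'_B = -0.943 − 1.976 = -2.919
B has the higher sensitivity.

Δd' = -2.92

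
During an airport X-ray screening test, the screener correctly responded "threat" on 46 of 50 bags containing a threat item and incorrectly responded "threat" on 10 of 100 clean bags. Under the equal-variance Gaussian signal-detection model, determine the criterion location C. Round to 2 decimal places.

C = -0.06

H = 46/50 = 0.9200
FA = 10/100 = 0.1000
Φ⁻¹(0.9200) = 1.405, Φ⁻¹(0.1000) = -1.282
c = −½·[z(H) + z(FA)] = −0.5 × (1.405 + (-1.282)) = -0.0615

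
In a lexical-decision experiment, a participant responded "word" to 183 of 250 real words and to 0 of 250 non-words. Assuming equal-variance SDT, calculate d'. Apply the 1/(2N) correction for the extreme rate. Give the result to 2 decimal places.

The false-alarm rate is 0/250 = 0, so apply the 1/(2N) correction: FA → 1/(2·250) = 0.00200.
z(H) = z(0.73200) = 0.619
z(FA) = z(0.00200) = -2.878
d' = 0.619 − (-2.878) = 3.497

d' = 3.50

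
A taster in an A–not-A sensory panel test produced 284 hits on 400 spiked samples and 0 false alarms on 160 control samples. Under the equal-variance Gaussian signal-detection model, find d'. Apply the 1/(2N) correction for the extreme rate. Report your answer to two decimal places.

The false-alarm rate is 0/160 = 0, so apply the 1/(2N) correction: FA → 1/(2·160) = 0.00313.
z(H) = z(0.71000) = 0.553
z(FA) = z(0.00313) = -2.734
d' = 0.553 − (-2.734) = 3.287

d' = 3.29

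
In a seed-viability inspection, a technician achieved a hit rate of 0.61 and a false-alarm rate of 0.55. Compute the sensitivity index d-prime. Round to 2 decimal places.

d-prime = 0.15

Φ⁻¹(H) = Φ⁻¹(0.61) = 0.2793
Φ⁻¹(FA) = Φ⁻¹(0.55) = 0.1257
d' = z(H) − z(FA) = 0.2793 − 0.1257 = 0.1536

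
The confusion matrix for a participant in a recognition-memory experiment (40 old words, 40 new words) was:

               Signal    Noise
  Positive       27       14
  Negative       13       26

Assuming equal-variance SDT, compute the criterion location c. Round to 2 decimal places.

H = 27/40 = 0.6750
FA = 14/40 = 0.3500
z(H) = 0.454
z(FA) = -0.385
c = −½·[z(H) + z(FA)] = −0.5 × (0.454 + (-0.385)) = -0.0345
c < 0: the participant has a liberal response bias.

c = -0.03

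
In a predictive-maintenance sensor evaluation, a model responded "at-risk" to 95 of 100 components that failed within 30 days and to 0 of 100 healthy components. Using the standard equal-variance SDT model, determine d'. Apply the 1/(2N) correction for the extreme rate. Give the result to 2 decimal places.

The false-alarm rate is 0/100 = 0, so apply the 1/(2N) correction: FA → 1/(2·100) = 0.00500.
z(H) = z(0.95000) = 1.645
z(FA) = z(0.00500) = -2.576
d' = 1.645 − (-2.576) = 4.221

d' = 4.22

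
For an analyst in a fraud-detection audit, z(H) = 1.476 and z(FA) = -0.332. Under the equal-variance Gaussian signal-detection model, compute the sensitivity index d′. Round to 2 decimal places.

d' = z(H) − z(FA) = 1.476 − (-0.332) = 1.808

d′ = 1.81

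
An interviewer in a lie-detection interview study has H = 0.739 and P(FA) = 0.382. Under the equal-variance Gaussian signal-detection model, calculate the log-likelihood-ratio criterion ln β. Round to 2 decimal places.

ln β = -0.16

z(H) = z(0.739) = 0.640
z(FA) = z(0.382) = -0.300
ln β = −½·[z(H)² − z(FA)²] = −0.5 × (0.410 − 0.090) = -0.160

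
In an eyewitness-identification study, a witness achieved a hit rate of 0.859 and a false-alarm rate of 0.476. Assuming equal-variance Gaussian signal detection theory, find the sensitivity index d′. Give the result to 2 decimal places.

d′ = 1.14

Φ⁻¹(H) = Φ⁻¹(0.859) = 1.076
Φ⁻¹(FA) = Φ⁻¹(0.476) = -0.060
d' = z(H) − z(FA) = 1.076 − (-0.060) = 1.136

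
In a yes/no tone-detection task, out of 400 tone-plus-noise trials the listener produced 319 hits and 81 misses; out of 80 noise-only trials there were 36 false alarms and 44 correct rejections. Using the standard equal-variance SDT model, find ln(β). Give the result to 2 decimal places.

H = 319/400 = 0.7975
FA = 36/80 = 0.4500
Φ⁻¹(H) = Φ⁻¹(0.7975) = 0.833
Φ⁻¹(FA) = Φ⁻¹(0.4500) = -0.126
ln β = −½·[z(H)² − z(FA)²] = −0.5 × (0.694 − 0.016) = -0.339

ln β = -0.34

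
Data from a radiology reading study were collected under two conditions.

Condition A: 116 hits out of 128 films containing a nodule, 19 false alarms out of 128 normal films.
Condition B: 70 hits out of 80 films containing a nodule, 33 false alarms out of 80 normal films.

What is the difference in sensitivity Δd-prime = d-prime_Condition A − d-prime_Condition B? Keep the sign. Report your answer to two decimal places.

Condition A: z(0.9062) = 1.318, z(0.1484) = -1.043, d' = 2.361
Condition B: z(0.8750) = 1.150, z(0.4125) = -0.221, d' = 1.371
Δd' = d'_Condition A − d'_Condition B = 2.361 − 1.371 = 0.990
Condition A has the higher sensitivity.

Δd-prime = 0.99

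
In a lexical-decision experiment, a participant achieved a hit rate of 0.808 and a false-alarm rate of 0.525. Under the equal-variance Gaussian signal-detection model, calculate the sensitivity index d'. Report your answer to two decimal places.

Φ⁻¹(0.808) = 0.8705, Φ⁻¹(0.525) = 0.0627
d' = z(H) − z(FA) = 0.8705 − 0.0627 = 0.8078

d' = 0.81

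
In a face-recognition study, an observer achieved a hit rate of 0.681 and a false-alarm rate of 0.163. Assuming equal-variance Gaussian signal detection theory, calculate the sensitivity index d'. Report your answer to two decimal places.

z(0.681) = 0.470, z(0.163) = -0.982
d' = z(H) − z(FA) = 0.470 − (-0.982) = 1.452

d' = 1.45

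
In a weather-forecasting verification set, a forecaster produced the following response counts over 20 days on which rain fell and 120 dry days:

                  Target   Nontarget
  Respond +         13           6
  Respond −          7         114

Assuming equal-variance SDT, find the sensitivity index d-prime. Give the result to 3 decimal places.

H = 13/20 = 0.6500
FA = 6/120 = 0.0500
z(H) = 0.3853
z(FA) = -1.6449
d' = z(H) − z(FA) = 0.3853 − (-1.6449) = 2.0302

d-prime = 2.030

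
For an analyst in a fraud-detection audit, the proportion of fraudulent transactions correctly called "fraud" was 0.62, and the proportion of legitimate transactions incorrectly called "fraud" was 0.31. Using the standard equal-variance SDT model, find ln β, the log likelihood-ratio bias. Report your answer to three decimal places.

ln β = 0.076

z(H) = z(0.62) = 0.3055
z(FA) = z(0.31) = -0.4959
ln β = −½·[z(H)² − z(FA)²] = −0.5 × (0.0933 − 0.2459) = 0.0763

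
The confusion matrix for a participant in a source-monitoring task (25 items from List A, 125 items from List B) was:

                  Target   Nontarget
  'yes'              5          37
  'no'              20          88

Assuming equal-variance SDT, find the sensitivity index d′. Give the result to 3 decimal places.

H = 5/25 = 0.2000
FA = 37/125 = 0.2960
Φ⁻¹(H) = Φ⁻¹(0.2000) = -0.8416
Φ⁻¹(FA) = Φ⁻¹(0.2960) = -0.5359
d' = z(H) − z(FA) = -0.8416 − (-0.5359) = -0.3057

d′ = -0.306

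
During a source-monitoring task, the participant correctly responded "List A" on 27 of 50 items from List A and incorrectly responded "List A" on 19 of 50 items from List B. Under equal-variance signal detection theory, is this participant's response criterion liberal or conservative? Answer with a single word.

z(H) = 0.100, z(FA) = -0.305
c = −½·(z(H) + z(FA)) = 0.1025
c > 0 → conservative criterion (biased toward responding “no”).

conservative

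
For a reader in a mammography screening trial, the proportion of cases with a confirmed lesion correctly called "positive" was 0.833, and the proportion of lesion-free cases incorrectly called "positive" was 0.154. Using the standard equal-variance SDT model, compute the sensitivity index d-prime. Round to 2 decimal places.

z(H) = 0.966
z(FA) = -1.019
d' = z(H) − z(FA) = 0.966 − (-1.019) = 1.985

d-prime = 1.99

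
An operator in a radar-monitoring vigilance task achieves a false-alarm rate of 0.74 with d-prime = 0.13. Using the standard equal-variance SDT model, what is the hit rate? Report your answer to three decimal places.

z(false-alarm rate) = z(0.74) = 0.6433
z(H) = z(FA) + d' = 0.6433 + 0.13 = 0.7733
hit rate = Φ(0.7733) = 0.7803

hit rate = 0.780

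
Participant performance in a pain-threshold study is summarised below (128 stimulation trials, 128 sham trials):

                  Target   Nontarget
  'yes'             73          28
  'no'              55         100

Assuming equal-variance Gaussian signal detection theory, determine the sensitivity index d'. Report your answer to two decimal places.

H = 73/128 = 0.5703
FA = 28/128 = 0.2188
Φ⁻¹(0.5703) = 0.1771, Φ⁻¹(0.2188) = -0.7763
d' = z(H) − z(FA) = 0.1771 − (-0.7763) = 0.9534

d' = 0.95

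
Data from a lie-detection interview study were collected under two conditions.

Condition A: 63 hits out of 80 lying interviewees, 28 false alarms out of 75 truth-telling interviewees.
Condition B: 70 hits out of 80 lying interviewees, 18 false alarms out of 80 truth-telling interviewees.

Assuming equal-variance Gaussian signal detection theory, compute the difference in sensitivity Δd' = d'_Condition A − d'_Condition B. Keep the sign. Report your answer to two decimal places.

Condition A: z(0.7875) = 0.798, z(0.3733) = -0.323, d' = 1.121
Condition B: z(0.8750) = 1.150, z(0.2250) = -0.755, d' = 1.905
Δd' = d'_Condition A − d'_Condition B = 1.121 − 1.905 = -0.784
Condition B has the higher sensitivity.

Δd' = -0.78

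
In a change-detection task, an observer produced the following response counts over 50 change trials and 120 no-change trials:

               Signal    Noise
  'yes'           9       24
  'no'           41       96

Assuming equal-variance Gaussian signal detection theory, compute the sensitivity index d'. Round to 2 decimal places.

H = 9/50 = 0.1800
FA = 24/120 = 0.2000
Φ⁻¹(H) = -0.9154
Φ⁻¹(FA) = -0.8416
d' = z(H) − z(FA) = -0.9154 − (-0.8416) = -0.0738

d' = -0.07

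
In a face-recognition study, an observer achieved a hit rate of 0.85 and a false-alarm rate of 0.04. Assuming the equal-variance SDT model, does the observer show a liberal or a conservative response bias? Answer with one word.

conservative

z(H) = 1.036, z(FA) = -1.751
c = −½·(z(H) + z(FA)) = 0.3575
c > 0 → conservative criterion (biased toward responding “no”).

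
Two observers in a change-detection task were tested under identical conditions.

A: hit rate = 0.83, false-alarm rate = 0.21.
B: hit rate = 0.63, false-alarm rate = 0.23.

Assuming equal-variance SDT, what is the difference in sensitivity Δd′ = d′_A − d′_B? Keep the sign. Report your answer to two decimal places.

Δd′ = 0.69

A: z(0.83) = 0.954, z(0.21) = -0.806, d' = 1.760
B: z(0.63) = 0.332, z(0.23) = -0.739, d' = 1.071
Δd' = d'_A − d'_B = 1.760 − 1.071 = 0.689
A has the higher sensitivity.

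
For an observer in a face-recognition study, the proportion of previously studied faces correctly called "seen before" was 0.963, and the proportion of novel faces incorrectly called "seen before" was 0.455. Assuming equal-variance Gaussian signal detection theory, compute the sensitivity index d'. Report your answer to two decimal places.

d' = 1.90

Φ⁻¹(0.963) = 1.7866, Φ⁻¹(0.455) = -0.1130
d' = z(H) − z(FA) = 1.7866 − (-0.1130) = 1.8996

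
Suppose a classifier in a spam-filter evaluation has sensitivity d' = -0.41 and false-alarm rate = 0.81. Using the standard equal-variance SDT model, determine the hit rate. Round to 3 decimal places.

z(false-alarm rate) = z(0.81) = 0.8779
z(H) = z(FA) + d' = 0.8779 + (-0.41) = 0.4679
hit rate = Φ(0.4679) = 0.6801

hit rate = 0.680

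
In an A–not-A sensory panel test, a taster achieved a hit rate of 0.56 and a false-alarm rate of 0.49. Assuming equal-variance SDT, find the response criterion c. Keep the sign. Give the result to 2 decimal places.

c = -0.06

z(H) = 0.1510
z(FA) = -0.0251
c = −½·[z(H) + z(FA)] = −0.5 × (0.1510 + (-0.0251)) = -0.06295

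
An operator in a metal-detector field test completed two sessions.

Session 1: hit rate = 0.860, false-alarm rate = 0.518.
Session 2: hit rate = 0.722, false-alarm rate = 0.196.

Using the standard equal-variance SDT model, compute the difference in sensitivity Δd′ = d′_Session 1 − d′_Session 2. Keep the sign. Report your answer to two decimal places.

Session 1: z(0.860) = 1.080, z(0.518) = 0.045, d' = 1.035
Session 2: z(0.722) = 0.589, z(0.196) = -0.856, d' = 1.445
Δd' = d'_Session 1 − d'_Session 2 = 1.035 − 1.445 = -0.410
Session 2 has the higher sensitivity.

Δd′ = -0.41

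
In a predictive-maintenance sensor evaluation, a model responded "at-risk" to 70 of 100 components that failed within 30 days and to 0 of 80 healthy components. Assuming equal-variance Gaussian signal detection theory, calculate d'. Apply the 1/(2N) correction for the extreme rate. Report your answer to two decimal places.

d' = 3.02

The false-alarm rate is 0/80 = 0, so apply the 1/(2N) correction: FA → 1/(2·80) = 0.00625.
z(H) = z(0.70000) = 0.524
z(FA) = z(0.00625) = -2.498
d' = 0.524 − (-2.498) = 3.022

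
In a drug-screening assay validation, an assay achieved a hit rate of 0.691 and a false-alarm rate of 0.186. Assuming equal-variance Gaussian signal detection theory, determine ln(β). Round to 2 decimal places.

ln β = 0.27

z(0.691) = 0.499, z(0.186) = -0.893
ln β = −½·[z(H)² − z(FA)²] = −0.5 × (0.249 − 0.797) = 0.274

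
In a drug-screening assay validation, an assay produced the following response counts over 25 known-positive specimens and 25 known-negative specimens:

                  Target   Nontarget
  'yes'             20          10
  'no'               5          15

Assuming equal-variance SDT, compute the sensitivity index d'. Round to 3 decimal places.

d' = 1.095

H = 20/25 = 0.8000
FA = 10/25 = 0.4000
Φ⁻¹(H) = Φ⁻¹(0.8000) = 0.8416
Φ⁻¹(FA) = Φ⁻¹(0.4000) = -0.2533
d' = z(H) − z(FA) = 0.8416 − (-0.2533) = 1.0949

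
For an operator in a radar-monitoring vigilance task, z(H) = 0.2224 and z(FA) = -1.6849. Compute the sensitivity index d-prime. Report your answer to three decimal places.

d-prime = 1.907

d' = z(H) − z(FA) = 0.2224 − (-1.6849) = 1.9073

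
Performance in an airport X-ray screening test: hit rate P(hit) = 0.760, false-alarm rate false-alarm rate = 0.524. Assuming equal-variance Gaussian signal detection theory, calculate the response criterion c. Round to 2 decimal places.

c = -0.38

z(H) = z(0.760) = 0.7063
z(FA) = z(0.524) = 0.0602
c = −½·[z(H) + z(FA)] = −0.5 × (0.7063 + 0.0602) = -0.38325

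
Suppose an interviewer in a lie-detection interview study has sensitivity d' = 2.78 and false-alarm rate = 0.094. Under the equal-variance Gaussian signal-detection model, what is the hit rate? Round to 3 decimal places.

z(false-alarm rate) = z(0.094) = -1.3165
z(H) = z(FA) + d' = -1.3165 + 2.78 = 1.4635
hit rate = Φ(1.4635) = 0.9283

hit rate = 0.928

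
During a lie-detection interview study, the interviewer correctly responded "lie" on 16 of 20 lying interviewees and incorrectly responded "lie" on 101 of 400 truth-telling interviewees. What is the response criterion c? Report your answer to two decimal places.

c = -0.09

H = 16/20 = 0.8000
FA = 101/400 = 0.2525
z(H) = z(0.8000) = 0.8416
z(FA) = z(0.2525) = -0.6666
c = −½·[z(H) + z(FA)] = −0.5 × (0.8416 + (-0.6666)) = -0.0875
c < 0: the interviewer has a liberal response bias.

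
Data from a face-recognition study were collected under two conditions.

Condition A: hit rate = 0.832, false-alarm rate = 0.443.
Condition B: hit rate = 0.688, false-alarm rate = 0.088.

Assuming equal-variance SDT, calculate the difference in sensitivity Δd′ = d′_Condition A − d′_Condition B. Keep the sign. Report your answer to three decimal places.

Condition A: z(0.832) = 0.9621, z(0.443) = -0.1434, d' = 1.1055
Condition B: z(0.688) = 0.4902, z(0.088) = -1.3532, d' = 1.8434
Δd' = d'_Condition A − d'_Condition B = 1.1055 − 1.8434 = -0.7379
Condition B has the higher sensitivity.

Δd′ = -0.738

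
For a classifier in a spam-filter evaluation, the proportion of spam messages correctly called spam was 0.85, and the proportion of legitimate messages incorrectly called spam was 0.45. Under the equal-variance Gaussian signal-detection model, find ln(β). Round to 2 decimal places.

ln β = -0.53

z(H) = z(0.85) = 1.036
z(FA) = z(0.45) = -0.126
ln β = −½·[z(H)² − z(FA)²] = −0.5 × (1.073 − 0.016) = -0.5285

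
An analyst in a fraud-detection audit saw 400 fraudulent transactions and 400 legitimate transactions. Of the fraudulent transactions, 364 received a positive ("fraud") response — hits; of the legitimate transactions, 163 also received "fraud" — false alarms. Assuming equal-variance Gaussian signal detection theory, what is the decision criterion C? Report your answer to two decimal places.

H = 364/400 = 0.9100
FA = 163/400 = 0.4075
z(H) = 1.3408
z(FA) = -0.2340
c = −½·[z(H) + z(FA)] = −0.5 × (1.3408 + (-0.2340)) = -0.5534

C = -0.55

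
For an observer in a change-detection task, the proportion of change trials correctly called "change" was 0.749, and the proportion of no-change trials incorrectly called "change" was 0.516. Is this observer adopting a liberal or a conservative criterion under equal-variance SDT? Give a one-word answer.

liberal

z(H) = 0.671, z(FA) = 0.040
c = −½·(z(H) + z(FA)) = -0.3555
c < 0 → liberal criterion (biased toward responding “yes”).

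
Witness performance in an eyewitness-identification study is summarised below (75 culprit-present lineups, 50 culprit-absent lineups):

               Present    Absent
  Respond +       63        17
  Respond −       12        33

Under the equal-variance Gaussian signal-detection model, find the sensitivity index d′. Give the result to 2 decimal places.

H = 63/75 = 0.8400
FA = 17/50 = 0.3400
z(H) = z(0.8400) = 0.994
z(FA) = z(0.3400) = -0.412
d' = z(H) − z(FA) = 0.994 − (-0.412) = 1.406

d′ = 1.41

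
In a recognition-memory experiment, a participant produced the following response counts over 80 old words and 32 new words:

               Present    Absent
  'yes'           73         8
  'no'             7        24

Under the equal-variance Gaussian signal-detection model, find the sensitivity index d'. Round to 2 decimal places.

H = 73/80 = 0.9125
FA = 8/32 = 0.2500
Φ⁻¹(H) = Φ⁻¹(0.9125) = 1.3563
Φ⁻¹(FA) = Φ⁻¹(0.2500) = -0.6745
d' = z(H) − z(FA) = 1.3563 − (-0.6745) = 2.0308

d' = 2.03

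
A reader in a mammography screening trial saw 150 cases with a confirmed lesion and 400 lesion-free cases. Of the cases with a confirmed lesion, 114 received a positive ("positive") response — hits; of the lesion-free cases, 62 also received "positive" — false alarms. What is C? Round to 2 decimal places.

C = 0.15

H = 114/150 = 0.7600
FA = 62/400 = 0.1550
Φ⁻¹(H) = Φ⁻¹(0.7600) = 0.7063
Φ⁻¹(FA) = Φ⁻¹(0.1550) = -1.0152
c = −½·[z(H) + z(FA)] = −0.5 × (0.7063 + (-1.0152)) = 0.15445
c > 0: the reader has a conservative response bias.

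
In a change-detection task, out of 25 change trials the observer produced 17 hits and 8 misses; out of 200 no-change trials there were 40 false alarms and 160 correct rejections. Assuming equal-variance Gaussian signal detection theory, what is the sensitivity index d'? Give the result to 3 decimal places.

d' = 1.309

H = 17/25 = 0.6800
FA = 40/200 = 0.2000
Φ⁻¹(H) = Φ⁻¹(0.6800) = 0.4677
Φ⁻¹(FA) = Φ⁻¹(0.2000) = -0.8416
d' = z(H) − z(FA) = 0.4677 − (-0.8416) = 1.3093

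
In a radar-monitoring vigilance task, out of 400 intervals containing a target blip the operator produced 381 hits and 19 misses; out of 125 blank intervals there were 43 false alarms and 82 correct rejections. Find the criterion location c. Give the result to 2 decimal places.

c = -0.63

H = 381/400 = 0.9525
FA = 43/125 = 0.3440
z(H) = 1.6696
z(FA) = -0.4016
c = −½·[z(H) + z(FA)] = −0.5 × (1.6696 + (-0.4016)) = -0.6340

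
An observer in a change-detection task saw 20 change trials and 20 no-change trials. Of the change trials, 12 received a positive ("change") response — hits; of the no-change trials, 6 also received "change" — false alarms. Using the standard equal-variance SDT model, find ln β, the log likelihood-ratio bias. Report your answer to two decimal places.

H = 12/20 = 0.6000
FA = 6/20 = 0.3000
Φ⁻¹(H) = Φ⁻¹(0.6000) = 0.253
Φ⁻¹(FA) = Φ⁻¹(0.3000) = -0.524
ln β = −½·[z(H)² − z(FA)²] = −0.5 × (0.064 − 0.275) = 0.1055

ln β = 0.11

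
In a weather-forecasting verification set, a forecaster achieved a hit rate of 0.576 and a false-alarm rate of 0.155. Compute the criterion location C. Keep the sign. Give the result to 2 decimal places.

Φ⁻¹(H) = 0.192
Φ⁻¹(FA) = -1.015
c = −½·[z(H) + z(FA)] = −0.5 × (0.192 + (-1.015)) = 0.4115
c > 0: the forecaster has a conservative response bias.

C = 0.41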